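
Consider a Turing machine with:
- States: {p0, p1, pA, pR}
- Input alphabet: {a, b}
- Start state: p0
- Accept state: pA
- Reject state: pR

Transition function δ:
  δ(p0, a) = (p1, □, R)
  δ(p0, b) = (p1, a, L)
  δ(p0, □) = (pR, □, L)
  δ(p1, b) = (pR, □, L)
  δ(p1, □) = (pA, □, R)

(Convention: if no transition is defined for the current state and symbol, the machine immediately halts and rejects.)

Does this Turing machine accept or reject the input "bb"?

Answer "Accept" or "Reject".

Execution trace:
Initial: [p0]bb
Step 1: δ(p0, b) = (p1, a, L) → [p1]□ab
Step 2: δ(p1, □) = (pA, □, R) → □[pA]ab

The machine reaches the accept state pA and halts.

Answer: Accept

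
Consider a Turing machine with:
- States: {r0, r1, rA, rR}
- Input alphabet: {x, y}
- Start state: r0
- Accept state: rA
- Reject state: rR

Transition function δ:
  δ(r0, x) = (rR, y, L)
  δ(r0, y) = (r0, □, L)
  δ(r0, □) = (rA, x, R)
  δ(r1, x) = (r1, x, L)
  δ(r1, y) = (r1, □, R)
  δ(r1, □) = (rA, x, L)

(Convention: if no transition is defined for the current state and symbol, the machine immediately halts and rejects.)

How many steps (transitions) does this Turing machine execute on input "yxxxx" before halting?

Execution trace:
Initial: [r0]yxxxx
Step 1: δ(r0, y) = (r0, □, L) → [r0]□□xxxx
Step 2: δ(r0, □) = (rA, x, R) → x[rA]□xxxx

The machine reaches the accept state rA and halts.

The machine executed 2 steps before halting.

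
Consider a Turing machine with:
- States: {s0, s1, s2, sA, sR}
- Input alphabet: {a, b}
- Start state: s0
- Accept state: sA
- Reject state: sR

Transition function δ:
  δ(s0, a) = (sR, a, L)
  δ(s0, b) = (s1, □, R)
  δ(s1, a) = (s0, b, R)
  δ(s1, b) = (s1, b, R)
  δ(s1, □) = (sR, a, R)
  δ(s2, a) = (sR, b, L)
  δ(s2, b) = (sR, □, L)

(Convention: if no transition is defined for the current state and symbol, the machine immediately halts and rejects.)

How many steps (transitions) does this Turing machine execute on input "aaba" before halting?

Execution trace:
Initial: [s0]aaba
Step 1: δ(s0, a) = (sR, a, L) → [sR]□aaba

The machine reaches the reject state sR and halts.

The machine executed 1 step before halting.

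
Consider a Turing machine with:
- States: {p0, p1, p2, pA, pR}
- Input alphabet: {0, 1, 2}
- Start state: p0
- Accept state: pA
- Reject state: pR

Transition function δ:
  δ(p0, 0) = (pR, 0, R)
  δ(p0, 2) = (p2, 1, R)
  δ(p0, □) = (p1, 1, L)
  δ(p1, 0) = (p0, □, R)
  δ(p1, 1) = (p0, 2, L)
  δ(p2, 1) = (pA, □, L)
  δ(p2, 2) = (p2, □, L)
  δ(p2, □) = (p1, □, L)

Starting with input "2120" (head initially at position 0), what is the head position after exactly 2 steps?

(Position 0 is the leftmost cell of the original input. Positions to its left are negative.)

Execution trace (head position shown):
Step 0: [p0]2120  (head at position 0)
Step 1: move right → 1[p2]120  (head at position 1)
Step 2: move left → [pA]1□20  (head at position 0)

After 2 steps, the head is at position 0.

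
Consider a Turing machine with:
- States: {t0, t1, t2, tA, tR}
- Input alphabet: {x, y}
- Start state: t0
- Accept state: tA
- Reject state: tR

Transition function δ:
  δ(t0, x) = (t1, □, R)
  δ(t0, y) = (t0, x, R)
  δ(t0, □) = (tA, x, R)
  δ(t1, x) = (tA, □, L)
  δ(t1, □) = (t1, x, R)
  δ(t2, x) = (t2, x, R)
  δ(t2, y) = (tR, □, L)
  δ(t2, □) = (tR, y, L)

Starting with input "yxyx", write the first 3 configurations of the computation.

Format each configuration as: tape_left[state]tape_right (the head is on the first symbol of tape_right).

Transitions applied:
Step 1: δ(t0, y) = (t0, x, R)
Step 2: δ(t0, x) = (t1, □, R)

The first 3 configurations are:
[t0]yxyx ⊢ x[t0]xyx ⊢ x□[t1]yx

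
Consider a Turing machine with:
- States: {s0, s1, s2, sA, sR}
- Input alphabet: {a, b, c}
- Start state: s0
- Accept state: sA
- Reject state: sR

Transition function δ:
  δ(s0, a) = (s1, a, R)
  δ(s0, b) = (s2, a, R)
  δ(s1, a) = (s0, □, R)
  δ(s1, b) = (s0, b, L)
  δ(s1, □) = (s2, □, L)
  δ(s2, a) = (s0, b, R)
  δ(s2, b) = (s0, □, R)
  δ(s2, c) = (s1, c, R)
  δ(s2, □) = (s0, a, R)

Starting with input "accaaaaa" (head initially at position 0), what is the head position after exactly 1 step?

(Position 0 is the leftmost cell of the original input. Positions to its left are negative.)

Execution trace (head position shown):
Step 0: [s0]accaaaaa  (head at position 0)
Step 1: move right → a[s1]ccaaaaa  (head at position 1)

After 1 step, the head is at position 1.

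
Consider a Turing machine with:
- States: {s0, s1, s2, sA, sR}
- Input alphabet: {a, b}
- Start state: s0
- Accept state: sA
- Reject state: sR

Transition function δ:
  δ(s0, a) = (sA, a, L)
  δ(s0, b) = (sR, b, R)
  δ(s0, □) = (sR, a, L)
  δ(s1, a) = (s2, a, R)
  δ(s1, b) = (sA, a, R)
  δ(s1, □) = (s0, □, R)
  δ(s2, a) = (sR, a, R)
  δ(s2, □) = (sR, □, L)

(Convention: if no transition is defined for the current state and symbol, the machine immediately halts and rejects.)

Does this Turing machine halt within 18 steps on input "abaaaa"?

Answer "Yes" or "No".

Execution trace:
Initial: [s0]abaaaa
Step 1: δ(s0, a) = (sA, a, L) → [sA]□abaaaa

The machine reaches the accept state sA and halts.
The machine halted after 1 step (within the 18-step bound).

Answer: Yes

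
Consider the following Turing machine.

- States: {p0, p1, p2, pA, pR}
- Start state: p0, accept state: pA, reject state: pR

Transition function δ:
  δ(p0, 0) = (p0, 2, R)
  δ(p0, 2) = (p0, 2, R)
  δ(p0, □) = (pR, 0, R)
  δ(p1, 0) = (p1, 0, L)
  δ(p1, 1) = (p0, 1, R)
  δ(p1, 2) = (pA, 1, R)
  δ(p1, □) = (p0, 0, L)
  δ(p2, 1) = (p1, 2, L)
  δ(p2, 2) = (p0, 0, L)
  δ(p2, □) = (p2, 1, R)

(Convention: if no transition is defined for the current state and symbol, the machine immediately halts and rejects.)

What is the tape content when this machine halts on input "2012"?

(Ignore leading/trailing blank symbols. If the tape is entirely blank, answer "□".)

Execution trace:
Initial: [p0]2012
Step 1: δ(p0, 2) = (p0, 2, R) → 2[p0]012
Step 2: δ(p0, 0) = (p0, 2, R) → 22[p0]12

No transition is defined for δ(p0, 1). By convention the machine halts and rejects.

Final tape (ignoring leading/trailing blanks): 2212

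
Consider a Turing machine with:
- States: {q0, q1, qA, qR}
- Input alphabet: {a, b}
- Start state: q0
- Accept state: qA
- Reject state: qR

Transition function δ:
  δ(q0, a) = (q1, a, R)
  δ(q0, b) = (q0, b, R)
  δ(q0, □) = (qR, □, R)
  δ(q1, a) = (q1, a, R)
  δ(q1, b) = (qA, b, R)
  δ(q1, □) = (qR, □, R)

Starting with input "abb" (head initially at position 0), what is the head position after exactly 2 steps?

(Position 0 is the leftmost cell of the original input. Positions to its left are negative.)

Execution trace (head position shown):
Step 0: [q0]abb  (head at position 0)
Step 1: move right → a[q1]bb  (head at position 1)
Step 2: move right → ab[qA]b  (head at position 2)

After 2 steps, the head is at position 2.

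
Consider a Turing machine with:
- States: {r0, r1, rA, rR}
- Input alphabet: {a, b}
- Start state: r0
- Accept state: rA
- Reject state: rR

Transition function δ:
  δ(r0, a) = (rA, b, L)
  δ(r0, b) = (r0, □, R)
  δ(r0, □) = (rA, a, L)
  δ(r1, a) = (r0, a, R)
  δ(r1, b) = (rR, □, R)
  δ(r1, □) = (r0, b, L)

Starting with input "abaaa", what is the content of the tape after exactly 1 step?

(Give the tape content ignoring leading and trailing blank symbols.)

Execution trace:
Initial: [r0]abaaa
Step 1: δ(r0, a) = (rA, b, L) → [rA]□bbaaa

The machine reaches the accept state rA and halts.

After 1 step, the tape (ignoring leading/trailing blanks) is: bbaaa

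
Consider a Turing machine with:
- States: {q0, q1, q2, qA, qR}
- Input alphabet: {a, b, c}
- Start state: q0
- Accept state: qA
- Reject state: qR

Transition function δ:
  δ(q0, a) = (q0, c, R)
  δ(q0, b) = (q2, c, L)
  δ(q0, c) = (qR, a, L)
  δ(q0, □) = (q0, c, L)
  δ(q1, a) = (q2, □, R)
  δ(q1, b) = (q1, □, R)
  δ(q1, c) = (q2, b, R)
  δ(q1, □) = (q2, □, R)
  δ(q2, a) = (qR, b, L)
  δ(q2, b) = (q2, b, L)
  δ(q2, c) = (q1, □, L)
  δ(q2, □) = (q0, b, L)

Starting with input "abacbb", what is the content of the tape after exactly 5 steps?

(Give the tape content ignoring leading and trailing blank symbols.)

Execution trace:
Initial: [q0]abacbb
Step 1: δ(q0, a) = (q0, c, R) → c[q0]bacbb
Step 2: δ(q0, b) = (q2, c, L) → [q2]ccacbb
Step 3: δ(q2, c) = (q1, □, L) → [q1]□□cacbb
Step 4: δ(q1, □) = (q2, □, R) → □[q2]□cacbb
Step 5: δ(q2, □) = (q0, b, L) → [q0]□bcacbb

After 5 steps, the tape (ignoring leading/trailing blanks) is: bcacbb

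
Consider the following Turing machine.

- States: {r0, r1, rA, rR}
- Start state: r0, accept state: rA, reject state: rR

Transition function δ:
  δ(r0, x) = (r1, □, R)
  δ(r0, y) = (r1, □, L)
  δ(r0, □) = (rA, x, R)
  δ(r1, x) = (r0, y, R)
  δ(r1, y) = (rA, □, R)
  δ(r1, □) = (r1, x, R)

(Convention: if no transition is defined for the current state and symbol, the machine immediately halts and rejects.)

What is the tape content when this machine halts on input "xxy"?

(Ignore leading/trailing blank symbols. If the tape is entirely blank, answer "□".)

Execution trace:
Initial: [r0]xxy
Step 1: δ(r0, x) = (r1, □, R) → □[r1]xy
Step 2: δ(r1, x) = (r0, y, R) → □y[r0]y
Step 3: δ(r0, y) = (r1, □, L) → □[r1]y□
Step 4: δ(r1, y) = (rA, □, R) → □□[rA]□

The machine reaches the accept state rA and halts.

Final tape (ignoring leading/trailing blanks): □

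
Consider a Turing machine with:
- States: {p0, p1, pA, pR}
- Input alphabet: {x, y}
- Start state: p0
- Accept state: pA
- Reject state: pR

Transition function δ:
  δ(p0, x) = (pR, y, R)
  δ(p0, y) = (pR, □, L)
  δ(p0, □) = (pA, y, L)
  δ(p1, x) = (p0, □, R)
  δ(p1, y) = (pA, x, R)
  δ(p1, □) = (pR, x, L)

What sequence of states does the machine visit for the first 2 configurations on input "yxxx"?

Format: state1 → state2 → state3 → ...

Execution trace:
Initial: [p0]yxxx
Step 1: δ(p0, y) = (pR, □, L) → [pR]□□xxx

The machine reaches the reject state pR and halts.

State sequence: p0 → pR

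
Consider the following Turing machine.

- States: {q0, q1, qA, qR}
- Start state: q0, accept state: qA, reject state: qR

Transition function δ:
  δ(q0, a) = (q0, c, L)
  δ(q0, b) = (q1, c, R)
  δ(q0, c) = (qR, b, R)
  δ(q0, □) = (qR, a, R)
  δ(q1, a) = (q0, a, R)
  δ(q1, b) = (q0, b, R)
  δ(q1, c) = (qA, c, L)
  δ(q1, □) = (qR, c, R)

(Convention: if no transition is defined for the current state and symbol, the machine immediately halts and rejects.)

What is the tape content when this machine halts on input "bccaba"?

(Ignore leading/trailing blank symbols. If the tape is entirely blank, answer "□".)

Execution trace:
Initial: [q0]bccaba
Step 1: δ(q0, b) = (q1, c, R) → c[q1]ccaba
Step 2: δ(q1, c) = (qA, c, L) → [qA]cccaba

The machine reaches the accept state qA and halts.

Final tape (ignoring leading/trailing blanks): cccaba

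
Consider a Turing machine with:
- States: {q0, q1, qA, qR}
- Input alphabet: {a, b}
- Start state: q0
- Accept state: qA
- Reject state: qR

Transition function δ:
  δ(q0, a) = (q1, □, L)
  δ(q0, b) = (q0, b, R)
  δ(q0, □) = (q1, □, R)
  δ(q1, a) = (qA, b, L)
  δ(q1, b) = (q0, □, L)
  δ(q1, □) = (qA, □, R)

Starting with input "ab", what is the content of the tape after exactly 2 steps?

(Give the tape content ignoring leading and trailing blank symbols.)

Execution trace:
Initial: [q0]ab
Step 1: δ(q0, a) = (q1, □, L) → [q1]□□b
Step 2: δ(q1, □) = (qA, □, R) → □[qA]□b

The machine reaches the accept state qA and halts.

After 2 steps, the tape (ignoring leading/trailing blanks) is: b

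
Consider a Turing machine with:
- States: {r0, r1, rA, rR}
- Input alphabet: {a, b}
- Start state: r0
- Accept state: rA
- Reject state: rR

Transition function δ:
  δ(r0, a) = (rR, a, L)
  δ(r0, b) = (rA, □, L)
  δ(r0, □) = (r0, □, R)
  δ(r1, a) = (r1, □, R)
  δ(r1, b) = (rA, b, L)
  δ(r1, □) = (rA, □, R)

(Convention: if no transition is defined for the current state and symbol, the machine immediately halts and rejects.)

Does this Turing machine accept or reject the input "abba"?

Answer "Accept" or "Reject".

Execution trace:
Initial: [r0]abba
Step 1: δ(r0, a) = (rR, a, L) → [rR]□abba

The machine reaches the reject state rR and halts.

Answer: Reject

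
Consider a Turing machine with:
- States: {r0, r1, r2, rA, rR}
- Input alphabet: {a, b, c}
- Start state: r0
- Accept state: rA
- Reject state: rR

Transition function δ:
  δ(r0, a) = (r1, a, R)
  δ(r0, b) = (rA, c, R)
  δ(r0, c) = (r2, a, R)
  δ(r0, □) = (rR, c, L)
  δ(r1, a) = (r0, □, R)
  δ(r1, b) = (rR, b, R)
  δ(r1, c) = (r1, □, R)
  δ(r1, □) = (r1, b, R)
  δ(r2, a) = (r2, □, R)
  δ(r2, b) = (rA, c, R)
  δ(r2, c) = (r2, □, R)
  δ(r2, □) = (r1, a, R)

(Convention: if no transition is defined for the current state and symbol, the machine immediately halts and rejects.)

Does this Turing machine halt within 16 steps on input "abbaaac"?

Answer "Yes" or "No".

Execution trace:
Initial: [r0]abbaaac
Step 1: δ(r0, a) = (r1, a, R) → a[r1]bbaaac
Step 2: δ(r1, b) = (rR, b, R) → ab[rR]baaac

The machine reaches the reject state rR and halts.
The machine halted after 2 steps (within the 16-step bound).

Answer: Yes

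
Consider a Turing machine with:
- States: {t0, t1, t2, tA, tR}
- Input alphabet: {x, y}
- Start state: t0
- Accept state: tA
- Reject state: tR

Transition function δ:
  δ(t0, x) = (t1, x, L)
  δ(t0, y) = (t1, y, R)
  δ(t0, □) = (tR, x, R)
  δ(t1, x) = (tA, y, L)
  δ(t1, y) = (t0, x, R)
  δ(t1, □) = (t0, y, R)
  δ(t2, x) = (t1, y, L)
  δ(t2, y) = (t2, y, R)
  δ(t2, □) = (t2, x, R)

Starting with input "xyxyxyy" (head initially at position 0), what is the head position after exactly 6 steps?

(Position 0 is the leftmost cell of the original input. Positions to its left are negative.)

Execution trace (head position shown):
Step 0: [t0]xyxyxyy  (head at position 0)
Step 1: move left → [t1]□xyxyxyy  (head at position -1)
Step 2: move right → y[t0]xyxyxyy  (head at position 0)
Step 3: move left → [t1]yxyxyxyy  (head at position -1)
Step 4: move right → x[t0]xyxyxyy  (head at position 0)
Step 5: move left → [t1]xxyxyxyy  (head at position -1)
Step 6: move left → [tA]□yxyxyxyy  (head at position -2)

After 6 steps, the head is at position -2.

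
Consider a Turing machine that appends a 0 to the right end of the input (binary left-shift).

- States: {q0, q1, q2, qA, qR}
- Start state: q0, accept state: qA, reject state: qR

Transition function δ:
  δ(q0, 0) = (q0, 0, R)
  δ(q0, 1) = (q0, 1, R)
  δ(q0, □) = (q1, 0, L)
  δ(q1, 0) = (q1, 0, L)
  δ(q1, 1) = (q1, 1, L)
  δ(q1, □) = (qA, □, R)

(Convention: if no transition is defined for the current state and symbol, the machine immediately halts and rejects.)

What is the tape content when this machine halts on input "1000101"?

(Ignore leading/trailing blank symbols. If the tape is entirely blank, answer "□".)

Execution trace:
Initial: [q0]1000101
Step 1: δ(q0, 1) = (q0, 1, R) → 1[q0]000101
Step 2: δ(q0, 0) = (q0, 0, R) → 10[q0]00101
Step 3: δ(q0, 0) = (q0, 0, R) → 100[q0]0101
Step 4: δ(q0, 0) = (q0, 0, R) → 1000[q0]101
Step 5: δ(q0, 1) = (q0, 1, R) → 10001[q0]01
Step 6: δ(q0, 0) = (q0, 0, R) → 100010[q0]1
Step 7: δ(q0, 1) = (q0, 1, R) → 1000101[q0]□
Step 8: δ(q0, □) = (q1, 0, L) → 100010[q1]10
Step 9: δ(q1, 1) = (q1, 1, L) → 10001[q1]010
Step 10: δ(q1, 0) = (q1, 0, L) → 1000[q1]1010
Step 11: δ(q1, 1) = (q1, 1, L) → 100[q1]01010
Step 12: δ(q1, 0) = (q1, 0, L) → 10[q1]001010
Step 13: δ(q1, 0) = (q1, 0, L) → 1[q1]0001010
Step 14: δ(q1, 0) = (q1, 0, L) → [q1]10001010
Step 15: δ(q1, 1) = (q1, 1, L) → [q1]□10001010
Step 16: δ(q1, □) = (qA, □, R) → □[qA]10001010

The machine reaches the accept state qA and halts.

Final tape (ignoring leading/trailing blanks): 10001010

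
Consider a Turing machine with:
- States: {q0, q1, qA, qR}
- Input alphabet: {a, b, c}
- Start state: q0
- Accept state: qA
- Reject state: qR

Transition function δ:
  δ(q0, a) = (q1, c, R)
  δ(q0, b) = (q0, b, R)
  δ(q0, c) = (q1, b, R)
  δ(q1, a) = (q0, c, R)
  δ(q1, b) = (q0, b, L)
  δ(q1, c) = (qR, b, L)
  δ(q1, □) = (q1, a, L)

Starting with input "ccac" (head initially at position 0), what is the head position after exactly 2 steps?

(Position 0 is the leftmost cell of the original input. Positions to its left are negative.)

Execution trace (head position shown):
Step 0: [q0]ccac  (head at position 0)
Step 1: move right → b[q1]cac  (head at position 1)
Step 2: move left → [qR]bbac  (head at position 0)

After 2 steps, the head is at position 0.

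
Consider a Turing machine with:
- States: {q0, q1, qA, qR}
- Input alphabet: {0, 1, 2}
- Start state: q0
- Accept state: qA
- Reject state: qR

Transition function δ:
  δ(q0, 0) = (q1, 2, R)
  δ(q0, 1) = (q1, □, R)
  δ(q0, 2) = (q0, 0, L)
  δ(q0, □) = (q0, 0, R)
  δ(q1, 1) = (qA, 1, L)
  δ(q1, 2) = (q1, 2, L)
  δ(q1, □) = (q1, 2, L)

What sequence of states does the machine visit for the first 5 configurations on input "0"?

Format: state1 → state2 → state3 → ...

Execution trace:
Initial: [q0]0
Step 1: δ(q0, 0) = (q1, 2, R) → 2[q1]□
Step 2: δ(q1, □) = (q1, 2, L) → [q1]22
Step 3: δ(q1, 2) = (q1, 2, L) → [q1]□22
Step 4: δ(q1, □) = (q1, 2, L) → [q1]□222

State sequence: q0 → q1 → q1 → q1 → q1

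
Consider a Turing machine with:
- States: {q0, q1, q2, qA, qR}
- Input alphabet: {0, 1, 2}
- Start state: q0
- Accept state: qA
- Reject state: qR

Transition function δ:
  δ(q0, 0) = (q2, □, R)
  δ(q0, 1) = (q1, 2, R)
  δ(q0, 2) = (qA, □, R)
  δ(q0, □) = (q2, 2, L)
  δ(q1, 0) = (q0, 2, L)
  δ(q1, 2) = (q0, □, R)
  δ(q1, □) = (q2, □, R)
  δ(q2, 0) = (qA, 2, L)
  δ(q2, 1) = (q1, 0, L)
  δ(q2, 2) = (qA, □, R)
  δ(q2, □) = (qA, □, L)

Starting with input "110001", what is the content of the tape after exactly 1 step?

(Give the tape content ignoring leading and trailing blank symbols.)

Execution trace:
Initial: [q0]110001
Step 1: δ(q0, 1) = (q1, 2, R) → 2[q1]10001

No transition is defined for δ(q1, 1). By convention the machine halts and rejects.

After 1 step, the tape (ignoring leading/trailing blanks) is: 210001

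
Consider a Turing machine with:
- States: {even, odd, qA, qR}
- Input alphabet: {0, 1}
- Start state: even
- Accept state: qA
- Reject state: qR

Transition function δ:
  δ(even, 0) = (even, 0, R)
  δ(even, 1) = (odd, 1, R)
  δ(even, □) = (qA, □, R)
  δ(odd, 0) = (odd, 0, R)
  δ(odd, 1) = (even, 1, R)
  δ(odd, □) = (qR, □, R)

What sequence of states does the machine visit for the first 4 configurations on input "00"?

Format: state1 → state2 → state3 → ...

Execution trace:
Initial: [even]00
Step 1: δ(even, 0) = (even, 0, R) → 0[even]0
Step 2: δ(even, 0) = (even, 0, R) → 00[even]□
Step 3: δ(even, □) = (qA, □, R) → 00□[qA]□

The machine reaches the accept state qA and halts.

State sequence: even → even → even → qA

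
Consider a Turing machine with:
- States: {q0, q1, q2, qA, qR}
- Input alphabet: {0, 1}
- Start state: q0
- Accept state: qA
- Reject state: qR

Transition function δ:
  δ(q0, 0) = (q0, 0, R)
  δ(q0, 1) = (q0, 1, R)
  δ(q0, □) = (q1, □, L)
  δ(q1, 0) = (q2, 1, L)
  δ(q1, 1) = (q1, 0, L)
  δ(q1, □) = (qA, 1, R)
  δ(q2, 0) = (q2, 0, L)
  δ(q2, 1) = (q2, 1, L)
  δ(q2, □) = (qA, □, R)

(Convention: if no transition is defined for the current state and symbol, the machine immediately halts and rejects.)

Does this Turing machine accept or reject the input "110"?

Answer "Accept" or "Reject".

Execution trace:
Initial: [q0]110
Step 1: δ(q0, 1) = (q0, 1, R) → 1[q0]10
Step 2: δ(q0, 1) = (q0, 1, R) → 11[q0]0
Step 3: δ(q0, 0) = (q0, 0, R) → 110[q0]□
Step 4: δ(q0, □) = (q1, □, L) → 11[q1]0□
Step 5: δ(q1, 0) = (q2, 1, L) → 1[q2]11□
Step 6: δ(q2, 1) = (q2, 1, L) → [q2]111□
Step 7: δ(q2, 1) = (q2, 1, L) → [q2]□111□
Step 8: δ(q2, □) = (qA, □, R) → □[qA]111□

The machine reaches the accept state qA and halts.

Answer: Accept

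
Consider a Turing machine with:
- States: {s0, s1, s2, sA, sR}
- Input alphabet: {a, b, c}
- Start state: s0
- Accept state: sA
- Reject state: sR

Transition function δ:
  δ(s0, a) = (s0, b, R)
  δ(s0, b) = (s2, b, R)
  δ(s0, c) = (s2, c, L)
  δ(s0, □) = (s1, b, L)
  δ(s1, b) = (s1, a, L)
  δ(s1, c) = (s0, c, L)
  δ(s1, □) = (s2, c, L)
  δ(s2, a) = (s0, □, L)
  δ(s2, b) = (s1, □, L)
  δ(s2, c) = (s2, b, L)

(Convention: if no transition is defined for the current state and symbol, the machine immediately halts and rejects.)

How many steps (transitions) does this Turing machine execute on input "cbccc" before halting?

Execution trace:
Initial: [s0]cbccc
Step 1: δ(s0, c) = (s2, c, L) → [s2]□cbccc

No transition is defined for δ(s2, □). By convention the machine halts and rejects.

The machine executed 1 step before halting.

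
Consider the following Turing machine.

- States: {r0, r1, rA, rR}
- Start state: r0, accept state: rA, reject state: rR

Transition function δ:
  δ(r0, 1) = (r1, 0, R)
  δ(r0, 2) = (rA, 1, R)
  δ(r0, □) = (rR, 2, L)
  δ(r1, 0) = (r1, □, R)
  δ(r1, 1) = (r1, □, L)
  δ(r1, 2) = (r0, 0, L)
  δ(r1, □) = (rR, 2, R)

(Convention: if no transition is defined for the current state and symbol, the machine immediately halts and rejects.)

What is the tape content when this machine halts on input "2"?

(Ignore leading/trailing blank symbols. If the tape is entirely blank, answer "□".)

Execution trace:
Initial: [r0]2
Step 1: δ(r0, 2) = (rA, 1, R) → 1[rA]□

The machine reaches the accept state rA and halts.

Final tape (ignoring leading/trailing blanks): 1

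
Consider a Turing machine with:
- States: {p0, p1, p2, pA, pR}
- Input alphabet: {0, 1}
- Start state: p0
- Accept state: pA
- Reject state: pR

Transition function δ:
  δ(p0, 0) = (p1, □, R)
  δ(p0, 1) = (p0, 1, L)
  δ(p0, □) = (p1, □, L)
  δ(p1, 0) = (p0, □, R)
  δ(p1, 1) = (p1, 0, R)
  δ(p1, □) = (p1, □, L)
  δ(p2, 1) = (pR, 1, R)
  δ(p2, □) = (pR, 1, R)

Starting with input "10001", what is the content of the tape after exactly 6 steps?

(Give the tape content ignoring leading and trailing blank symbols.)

Execution trace:
Initial: [p0]10001
Step 1: δ(p0, 1) = (p0, 1, L) → [p0]□10001
Step 2: δ(p0, □) = (p1, □, L) → [p1]□□10001
Step 3: δ(p1, □) = (p1, □, L) → [p1]□□□10001
Step 4: δ(p1, □) = (p1, □, L) → [p1]□□□□10001
Step 5: δ(p1, □) = (p1, □, L) → [p1]□□□□□10001
Step 6: δ(p1, □) = (p1, □, L) → [p1]□□□□□□10001

After 6 steps, the tape (ignoring leading/trailing blanks) is: 10001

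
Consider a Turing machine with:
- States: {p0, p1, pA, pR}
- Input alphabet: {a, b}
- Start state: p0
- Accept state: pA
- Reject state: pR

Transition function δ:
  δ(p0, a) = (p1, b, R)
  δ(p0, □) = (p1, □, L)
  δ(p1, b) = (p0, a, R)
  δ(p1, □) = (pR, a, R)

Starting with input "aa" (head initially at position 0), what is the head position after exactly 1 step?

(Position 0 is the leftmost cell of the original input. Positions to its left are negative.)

Execution trace (head position shown):
Step 0: [p0]aa  (head at position 0)
Step 1: move right → b[p1]a  (head at position 1)

After 1 step, the head is at position 1.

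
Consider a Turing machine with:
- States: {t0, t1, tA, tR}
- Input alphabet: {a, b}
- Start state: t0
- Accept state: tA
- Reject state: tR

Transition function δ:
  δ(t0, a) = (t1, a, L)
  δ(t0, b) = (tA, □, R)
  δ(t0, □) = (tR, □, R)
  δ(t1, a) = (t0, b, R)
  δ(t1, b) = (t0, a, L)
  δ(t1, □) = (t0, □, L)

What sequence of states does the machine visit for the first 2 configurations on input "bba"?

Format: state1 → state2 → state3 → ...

Execution trace:
Initial: [t0]bba
Step 1: δ(t0, b) = (tA, □, R) → □[tA]ba

The machine reaches the accept state tA and halts.

State sequence: t0 → tA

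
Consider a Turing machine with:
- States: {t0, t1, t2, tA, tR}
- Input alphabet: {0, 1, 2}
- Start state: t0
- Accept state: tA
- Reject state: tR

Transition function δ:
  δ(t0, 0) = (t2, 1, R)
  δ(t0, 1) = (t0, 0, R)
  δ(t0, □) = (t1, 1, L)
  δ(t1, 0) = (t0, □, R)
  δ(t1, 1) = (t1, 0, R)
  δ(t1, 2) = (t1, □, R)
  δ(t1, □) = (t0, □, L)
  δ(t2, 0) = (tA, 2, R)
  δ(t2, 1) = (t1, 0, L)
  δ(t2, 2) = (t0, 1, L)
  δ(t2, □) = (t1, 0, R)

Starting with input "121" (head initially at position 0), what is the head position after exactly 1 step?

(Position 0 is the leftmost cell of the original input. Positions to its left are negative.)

Execution trace (head position shown):
Step 0: [t0]121  (head at position 0)
Step 1: move right → 0[t0]21  (head at position 1)

After 1 step, the head is at position 1.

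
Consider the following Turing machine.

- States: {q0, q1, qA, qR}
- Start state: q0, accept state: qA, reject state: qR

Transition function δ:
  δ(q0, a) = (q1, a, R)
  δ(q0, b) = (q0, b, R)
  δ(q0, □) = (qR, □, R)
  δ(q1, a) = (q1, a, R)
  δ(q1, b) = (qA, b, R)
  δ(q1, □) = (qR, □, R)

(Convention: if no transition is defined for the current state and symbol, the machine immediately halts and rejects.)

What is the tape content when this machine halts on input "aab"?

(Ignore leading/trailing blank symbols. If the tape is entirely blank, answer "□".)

Execution trace:
Initial: [q0]aab
Step 1: δ(q0, a) = (q1, a, R) → a[q1]ab
Step 2: δ(q1, a) = (q1, a, R) → aa[q1]b
Step 3: δ(q1, b) = (qA, b, R) → aab[qA]□

The machine reaches the accept state qA and halts.

Final tape (ignoring leading/trailing blanks): aab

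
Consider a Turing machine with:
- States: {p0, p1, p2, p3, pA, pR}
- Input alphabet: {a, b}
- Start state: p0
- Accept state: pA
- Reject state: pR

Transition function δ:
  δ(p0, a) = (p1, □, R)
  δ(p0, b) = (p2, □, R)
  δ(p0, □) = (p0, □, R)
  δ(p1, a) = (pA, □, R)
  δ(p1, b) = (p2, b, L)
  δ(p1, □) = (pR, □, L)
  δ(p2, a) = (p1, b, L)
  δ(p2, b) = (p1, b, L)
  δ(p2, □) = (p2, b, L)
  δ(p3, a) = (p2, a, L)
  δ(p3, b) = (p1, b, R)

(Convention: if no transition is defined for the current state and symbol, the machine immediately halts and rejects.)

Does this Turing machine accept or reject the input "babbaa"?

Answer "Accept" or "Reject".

Execution trace:
Initial: [p0]babbaa
Step 1: δ(p0, b) = (p2, □, R) → □[p2]abbaa
Step 2: δ(p2, a) = (p1, b, L) → [p1]□bbbaa
Step 3: δ(p1, □) = (pR, □, L) → [pR]□□bbbaa

The machine reaches the reject state pR and halts.

Answer: Reject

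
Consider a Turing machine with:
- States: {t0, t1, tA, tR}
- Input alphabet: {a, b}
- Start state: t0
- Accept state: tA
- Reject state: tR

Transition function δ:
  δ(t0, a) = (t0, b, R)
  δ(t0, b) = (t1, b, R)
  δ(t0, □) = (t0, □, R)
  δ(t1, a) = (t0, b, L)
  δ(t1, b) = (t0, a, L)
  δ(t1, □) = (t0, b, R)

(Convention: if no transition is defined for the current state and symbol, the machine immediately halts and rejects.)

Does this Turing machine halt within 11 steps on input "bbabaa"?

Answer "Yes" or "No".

Execution trace:
Initial: [t0]bbabaa
Step 1: δ(t0, b) = (t1, b, R) → b[t1]babaa
Step 2: δ(t1, b) = (t0, a, L) → [t0]baabaa
Step 3: δ(t0, b) = (t1, b, R) → b[t1]aabaa
Step 4: δ(t1, a) = (t0, b, L) → [t0]bbabaa
Step 5: δ(t0, b) = (t1, b, R) → b[t1]babaa
Step 6: δ(t1, b) = (t0, a, L) → [t0]baabaa
Step 7: δ(t0, b) = (t1, b, R) → b[t1]aabaa
Step 8: δ(t1, a) = (t0, b, L) → [t0]bbabaa
Step 9: δ(t0, b) = (t1, b, R) → b[t1]babaa
Step 10: δ(t1, b) = (t0, a, L) → [t0]baabaa
Step 11: δ(t0, b) = (t1, b, R) → b[t1]aabaa

The machine has not reached a halting state after 11 steps.
The machine did not halt within the 11-step bound.

Answer: No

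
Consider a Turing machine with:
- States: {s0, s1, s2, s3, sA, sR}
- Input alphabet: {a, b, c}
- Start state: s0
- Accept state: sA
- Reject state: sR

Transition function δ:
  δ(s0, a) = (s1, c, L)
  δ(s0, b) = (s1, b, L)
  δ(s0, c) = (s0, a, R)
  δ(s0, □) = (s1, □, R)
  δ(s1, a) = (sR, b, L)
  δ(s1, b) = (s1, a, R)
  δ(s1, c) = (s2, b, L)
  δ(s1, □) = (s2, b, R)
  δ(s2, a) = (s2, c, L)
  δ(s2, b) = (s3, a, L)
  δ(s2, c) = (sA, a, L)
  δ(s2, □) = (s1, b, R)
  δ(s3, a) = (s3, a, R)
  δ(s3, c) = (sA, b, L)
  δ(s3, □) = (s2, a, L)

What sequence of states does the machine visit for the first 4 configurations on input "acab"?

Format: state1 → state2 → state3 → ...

Execution trace:
Initial: [s0]acab
Step 1: δ(s0, a) = (s1, c, L) → [s1]□ccab
Step 2: δ(s1, □) = (s2, b, R) → b[s2]ccab
Step 3: δ(s2, c) = (sA, a, L) → [sA]bacab

The machine reaches the accept state sA and halts.

State sequence: s0 → s1 → s2 → sA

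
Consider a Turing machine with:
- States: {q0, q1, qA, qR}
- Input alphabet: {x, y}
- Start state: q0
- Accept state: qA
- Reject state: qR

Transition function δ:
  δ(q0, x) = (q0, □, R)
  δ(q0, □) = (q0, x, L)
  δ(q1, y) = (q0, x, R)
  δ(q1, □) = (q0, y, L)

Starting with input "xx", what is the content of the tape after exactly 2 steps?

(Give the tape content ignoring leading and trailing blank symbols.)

Execution trace:
Initial: [q0]xx
Step 1: δ(q0, x) = (q0, □, R) → □[q0]x
Step 2: δ(q0, x) = (q0, □, R) → □□[q0]□

After 2 steps, the tape (ignoring leading/trailing blanks) is: □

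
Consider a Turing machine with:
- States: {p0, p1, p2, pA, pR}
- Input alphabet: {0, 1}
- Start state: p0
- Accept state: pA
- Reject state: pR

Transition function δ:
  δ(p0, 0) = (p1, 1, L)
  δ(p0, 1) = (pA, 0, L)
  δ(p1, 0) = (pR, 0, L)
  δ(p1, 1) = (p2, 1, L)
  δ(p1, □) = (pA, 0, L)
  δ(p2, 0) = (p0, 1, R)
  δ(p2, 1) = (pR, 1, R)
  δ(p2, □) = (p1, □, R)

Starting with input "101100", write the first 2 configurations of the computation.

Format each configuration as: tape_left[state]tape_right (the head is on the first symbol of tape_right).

Transitions applied:
Step 1: δ(p0, 1) = (pA, 0, L)

The first 2 configurations are:
[p0]101100 ⊢ [pA]□001100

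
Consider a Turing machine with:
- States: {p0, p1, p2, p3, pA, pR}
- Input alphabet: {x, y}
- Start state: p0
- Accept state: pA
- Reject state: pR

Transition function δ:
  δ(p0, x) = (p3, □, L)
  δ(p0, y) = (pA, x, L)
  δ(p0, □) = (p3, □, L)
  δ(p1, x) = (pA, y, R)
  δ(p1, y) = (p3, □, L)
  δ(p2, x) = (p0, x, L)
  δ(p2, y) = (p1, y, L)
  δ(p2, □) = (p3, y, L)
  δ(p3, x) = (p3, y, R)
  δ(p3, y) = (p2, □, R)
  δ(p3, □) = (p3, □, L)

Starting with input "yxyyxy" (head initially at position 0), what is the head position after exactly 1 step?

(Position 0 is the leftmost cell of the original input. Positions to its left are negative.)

Execution trace (head position shown):
Step 0: [p0]yxyyxy  (head at position 0)
Step 1: move left → [pA]□xxyyxy  (head at position -1)

After 1 step, the head is at position -1.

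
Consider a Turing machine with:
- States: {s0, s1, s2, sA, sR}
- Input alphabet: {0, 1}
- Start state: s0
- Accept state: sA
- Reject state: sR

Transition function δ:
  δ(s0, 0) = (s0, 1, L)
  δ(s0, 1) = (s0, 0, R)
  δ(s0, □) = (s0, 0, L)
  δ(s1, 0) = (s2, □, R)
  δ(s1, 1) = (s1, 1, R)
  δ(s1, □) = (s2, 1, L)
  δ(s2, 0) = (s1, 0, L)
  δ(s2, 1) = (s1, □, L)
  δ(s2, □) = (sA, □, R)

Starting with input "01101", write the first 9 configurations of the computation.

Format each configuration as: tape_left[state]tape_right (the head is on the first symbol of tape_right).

Transitions applied:
Step 1: δ(s0, 0) = (s0, 1, L)
Step 2: δ(s0, □) = (s0, 0, L)
Step 3: δ(s0, □) = (s0, 0, L)
Step 4: δ(s0, □) = (s0, 0, L)
Step 5: δ(s0, □) = (s0, 0, L)
Step 6: δ(s0, □) = (s0, 0, L)
Step 7: δ(s0, □) = (s0, 0, L)
Step 8: δ(s0, □) = (s0, 0, L)

The first 9 configurations are:
[s0]01101 ⊢ [s0]□11101 ⊢ [s0]□011101 ⊢ [s0]□0011101 ⊢ [s0]□00011101 ⊢ [s0]□000011101 ⊢ [s0]□0000011101 ⊢ [s0]□00000011101 ⊢ [s0]□000000011101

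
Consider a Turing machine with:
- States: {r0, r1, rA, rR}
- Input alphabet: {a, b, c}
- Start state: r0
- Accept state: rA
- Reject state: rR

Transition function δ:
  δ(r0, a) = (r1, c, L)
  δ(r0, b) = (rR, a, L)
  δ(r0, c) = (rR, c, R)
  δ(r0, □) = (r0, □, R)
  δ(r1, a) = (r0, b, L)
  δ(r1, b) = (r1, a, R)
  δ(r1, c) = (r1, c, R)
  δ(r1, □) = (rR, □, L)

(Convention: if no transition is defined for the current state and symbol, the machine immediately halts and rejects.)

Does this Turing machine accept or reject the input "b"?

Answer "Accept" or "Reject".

Execution trace:
Initial: [r0]b
Step 1: δ(r0, b) = (rR, a, L) → [rR]□a

The machine reaches the reject state rR and halts.

Answer: Reject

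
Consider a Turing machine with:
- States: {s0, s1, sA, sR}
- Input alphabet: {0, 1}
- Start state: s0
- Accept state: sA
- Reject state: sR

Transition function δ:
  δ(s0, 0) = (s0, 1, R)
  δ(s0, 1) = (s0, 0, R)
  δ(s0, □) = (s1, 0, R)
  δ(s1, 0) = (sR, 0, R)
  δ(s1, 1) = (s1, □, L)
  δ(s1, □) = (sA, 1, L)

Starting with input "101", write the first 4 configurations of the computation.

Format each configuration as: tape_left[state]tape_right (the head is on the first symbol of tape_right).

Transitions applied:
Step 1: δ(s0, 1) = (s0, 0, R)
Step 2: δ(s0, 0) = (s0, 1, R)
Step 3: δ(s0, 1) = (s0, 0, R)

The first 4 configurations are:
[s0]101 ⊢ 0[s0]01 ⊢ 01[s0]1 ⊢ 010[s0]□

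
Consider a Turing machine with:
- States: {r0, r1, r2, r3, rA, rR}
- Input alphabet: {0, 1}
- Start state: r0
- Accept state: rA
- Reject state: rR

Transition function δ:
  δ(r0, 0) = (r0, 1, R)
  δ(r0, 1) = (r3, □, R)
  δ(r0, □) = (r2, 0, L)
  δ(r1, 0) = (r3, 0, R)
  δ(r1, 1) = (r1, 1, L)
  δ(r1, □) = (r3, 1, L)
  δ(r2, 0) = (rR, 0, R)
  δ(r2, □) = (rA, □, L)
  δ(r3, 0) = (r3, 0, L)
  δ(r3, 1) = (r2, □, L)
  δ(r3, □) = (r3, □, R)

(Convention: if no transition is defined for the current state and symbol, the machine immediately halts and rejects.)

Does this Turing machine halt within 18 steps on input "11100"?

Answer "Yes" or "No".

Execution trace:
Initial: [r0]11100
Step 1: δ(r0, 1) = (r3, □, R) → □[r3]1100
Step 2: δ(r3, 1) = (r2, □, L) → [r2]□□100
Step 3: δ(r2, □) = (rA, □, L) → [rA]□□□100

The machine reaches the accept state rA and halts.
The machine halted after 3 steps (within the 18-step bound).

Answer: Yes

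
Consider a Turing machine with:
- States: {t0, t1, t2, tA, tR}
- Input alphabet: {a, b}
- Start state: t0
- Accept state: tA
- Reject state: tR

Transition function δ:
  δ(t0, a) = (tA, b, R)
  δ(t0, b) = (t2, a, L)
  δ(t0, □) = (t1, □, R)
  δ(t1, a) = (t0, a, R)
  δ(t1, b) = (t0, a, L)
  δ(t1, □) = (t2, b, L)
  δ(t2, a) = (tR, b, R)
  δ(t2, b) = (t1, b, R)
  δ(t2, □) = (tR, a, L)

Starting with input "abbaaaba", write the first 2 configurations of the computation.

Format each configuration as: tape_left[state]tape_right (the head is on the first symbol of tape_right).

Transitions applied:
Step 1: δ(t0, a) = (tA, b, R)

The first 2 configurations are:
[t0]abbaaaba ⊢ b[tA]bbaaaba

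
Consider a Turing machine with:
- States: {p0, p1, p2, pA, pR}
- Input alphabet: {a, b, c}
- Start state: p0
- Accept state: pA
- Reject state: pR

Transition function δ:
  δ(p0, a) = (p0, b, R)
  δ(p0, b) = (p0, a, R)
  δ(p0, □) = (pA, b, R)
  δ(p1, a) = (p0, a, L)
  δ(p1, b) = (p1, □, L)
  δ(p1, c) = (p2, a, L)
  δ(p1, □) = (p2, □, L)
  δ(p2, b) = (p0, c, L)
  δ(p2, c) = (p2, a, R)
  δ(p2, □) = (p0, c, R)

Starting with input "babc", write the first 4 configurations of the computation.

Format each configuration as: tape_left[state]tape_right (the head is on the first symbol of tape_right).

Transitions applied:
Step 1: δ(p0, b) = (p0, a, R)
Step 2: δ(p0, a) = (p0, b, R)
Step 3: δ(p0, b) = (p0, a, R)

The first 4 configurations are:
[p0]babc ⊢ a[p0]abc ⊢ ab[p0]bc ⊢ aba[p0]c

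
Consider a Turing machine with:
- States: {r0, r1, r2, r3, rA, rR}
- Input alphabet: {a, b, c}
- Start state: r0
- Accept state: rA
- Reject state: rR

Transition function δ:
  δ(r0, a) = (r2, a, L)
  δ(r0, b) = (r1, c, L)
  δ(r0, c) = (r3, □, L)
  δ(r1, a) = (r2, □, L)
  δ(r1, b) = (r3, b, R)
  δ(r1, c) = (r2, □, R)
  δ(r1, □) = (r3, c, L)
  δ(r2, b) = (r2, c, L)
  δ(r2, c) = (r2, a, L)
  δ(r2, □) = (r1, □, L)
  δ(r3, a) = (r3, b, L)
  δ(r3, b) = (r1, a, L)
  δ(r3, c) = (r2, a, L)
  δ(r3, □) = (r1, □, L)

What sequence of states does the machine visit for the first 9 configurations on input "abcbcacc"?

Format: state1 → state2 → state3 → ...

Execution trace:
Initial: [r0]abcbcacc
Step 1: δ(r0, a) = (r2, a, L) → [r2]□abcbcacc
Step 2: δ(r2, □) = (r1, □, L) → [r1]□□abcbcacc
Step 3: δ(r1, □) = (r3, c, L) → [r3]□c□abcbcacc
Step 4: δ(r3, □) = (r1, □, L) → [r1]□□c□abcbcacc
Step 5: δ(r1, □) = (r3, c, L) → [r3]□c□c□abcbcacc
Step 6: δ(r3, □) = (r1, □, L) → [r1]□□c□c□abcbcacc
Step 7: δ(r1, □) = (r3, c, L) → [r3]□c□c□c□abcbcacc
Step 8: δ(r3, □) = (r1, □, L) → [r1]□□c□c□c□abcbcacc

State sequence: r0 → r2 → r1 → r3 → r1 → r3 → r1 → r3 → r1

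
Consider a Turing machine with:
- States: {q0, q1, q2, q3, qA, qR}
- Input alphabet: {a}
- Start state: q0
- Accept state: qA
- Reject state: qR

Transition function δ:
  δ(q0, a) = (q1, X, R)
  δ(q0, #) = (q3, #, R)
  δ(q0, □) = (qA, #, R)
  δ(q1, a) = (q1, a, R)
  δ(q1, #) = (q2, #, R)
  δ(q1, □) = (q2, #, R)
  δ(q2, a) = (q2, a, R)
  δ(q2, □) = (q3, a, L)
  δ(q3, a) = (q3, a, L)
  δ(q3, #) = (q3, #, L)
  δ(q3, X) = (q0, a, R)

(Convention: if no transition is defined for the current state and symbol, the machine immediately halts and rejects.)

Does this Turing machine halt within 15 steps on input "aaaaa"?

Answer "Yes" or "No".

Execution trace:
Initial: [q0]aaaaa
Step 1: δ(q0, a) = (q1, X, R) → X[q1]aaaa
Step 2: δ(q1, a) = (q1, a, R) → Xa[q1]aaa
Step 3: δ(q1, a) = (q1, a, R) → Xaa[q1]aa
Step 4: δ(q1, a) = (q1, a, R) → Xaaa[q1]a
Step 5: δ(q1, a) = (q1, a, R) → Xaaaa[q1]□
Step 6: δ(q1, □) = (q2, #, R) → Xaaaa#[q2]□
Step 7: δ(q2, □) = (q3, a, L) → Xaaaa[q3]#a
Step 8: δ(q3, #) = (q3, #, L) → Xaaa[q3]a#a
Step 9: δ(q3, a) = (q3, a, L) → Xaa[q3]aa#a
Step 10: δ(q3, a) = (q3, a, L) → Xa[q3]aaa#a
Step 11: δ(q3, a) = (q3, a, L) → X[q3]aaaa#a
Step 12: δ(q3, a) = (q3, a, L) → [q3]Xaaaa#a
Step 13: δ(q3, X) = (q0, a, R) → a[q0]aaaa#a
Step 14: δ(q0, a) = (q1, X, R) → aX[q1]aaa#a
Step 15: δ(q1, a) = (q1, a, R) → aXa[q1]aa#a

The machine has not reached a halting state after 15 steps.
The machine did not halt within the 15-step bound.

Answer: No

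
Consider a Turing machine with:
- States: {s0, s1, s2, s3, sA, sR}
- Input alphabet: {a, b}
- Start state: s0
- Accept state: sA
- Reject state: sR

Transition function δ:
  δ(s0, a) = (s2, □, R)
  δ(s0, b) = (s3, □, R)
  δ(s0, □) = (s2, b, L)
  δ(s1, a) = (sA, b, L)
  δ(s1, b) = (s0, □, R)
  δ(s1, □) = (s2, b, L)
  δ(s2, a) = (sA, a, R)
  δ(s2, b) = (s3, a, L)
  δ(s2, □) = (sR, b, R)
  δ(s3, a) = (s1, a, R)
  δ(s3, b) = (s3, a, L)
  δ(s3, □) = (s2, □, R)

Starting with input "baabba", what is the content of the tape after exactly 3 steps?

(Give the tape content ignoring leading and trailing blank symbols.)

Execution trace:
Initial: [s0]baabba
Step 1: δ(s0, b) = (s3, □, R) → □[s3]aabba
Step 2: δ(s3, a) = (s1, a, R) → □a[s1]abba
Step 3: δ(s1, a) = (sA, b, L) → □[sA]abbba

The machine reaches the accept state sA and halts.

After 3 steps, the tape (ignoring leading/trailing blanks) is: abbba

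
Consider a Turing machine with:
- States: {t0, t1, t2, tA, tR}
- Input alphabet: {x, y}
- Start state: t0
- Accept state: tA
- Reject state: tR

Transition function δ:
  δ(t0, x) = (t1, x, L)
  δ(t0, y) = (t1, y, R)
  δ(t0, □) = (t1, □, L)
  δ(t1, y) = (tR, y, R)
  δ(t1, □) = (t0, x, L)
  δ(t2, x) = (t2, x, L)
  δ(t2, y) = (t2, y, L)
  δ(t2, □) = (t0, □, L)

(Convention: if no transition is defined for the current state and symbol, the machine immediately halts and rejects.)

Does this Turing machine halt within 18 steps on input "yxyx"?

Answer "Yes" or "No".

Execution trace:
Initial: [t0]yxyx
Step 1: δ(t0, y) = (t1, y, R) → y[t1]xyx

No transition is defined for δ(t1, x). By convention the machine halts and rejects.
The machine halted after 1 step (within the 18-step bound).

Answer: Yes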